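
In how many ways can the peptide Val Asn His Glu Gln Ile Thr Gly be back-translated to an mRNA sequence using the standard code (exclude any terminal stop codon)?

Val: 4 codons.
Asn: 2 codons.
His: 2 codons.
Glu: 2 codons.
Gln: 2 codons.
Ile: 3 codons.
Thr: 4 codons.
Gly: 4 codons.
4 × 2 × 2 × 2 × 2 × 3 × 4 × 4 = 3072.

3072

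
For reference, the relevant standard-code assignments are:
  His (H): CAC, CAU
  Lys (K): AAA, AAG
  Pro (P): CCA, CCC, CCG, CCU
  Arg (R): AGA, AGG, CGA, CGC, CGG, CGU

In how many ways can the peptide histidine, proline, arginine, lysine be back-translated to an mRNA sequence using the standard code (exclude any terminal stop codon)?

His: 2 codons.
Pro: 4 codons.
Arg: 6 codons.
Lys: 2 codons.
2 × 4 × 6 × 2 = 96.

96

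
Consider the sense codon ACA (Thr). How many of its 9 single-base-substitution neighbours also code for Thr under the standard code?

Position 1: none → 0 synonymous.
Position 2: none → 0 synonymous.
Position 3: ACT, ACC, ACG → 3 synonymous.
Total: 0 + 0 + 3 = 3.

3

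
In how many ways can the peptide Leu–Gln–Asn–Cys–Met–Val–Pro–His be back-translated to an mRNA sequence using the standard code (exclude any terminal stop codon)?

1536

Leu: 6 codons.
Gln: 2 codons.
Asn: 2 codons.
Cys: 2 codons.
Met: 1 codon.
Val: 4 codons.
Pro: 4 codons.
His: 2 codons.
6 × 2 × 2 × 2 × 1 × 4 × 4 × 2 = 1536.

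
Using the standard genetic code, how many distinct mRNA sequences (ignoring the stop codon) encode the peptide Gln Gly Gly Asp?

64

Gln: 2 codons.
Gly: 4 codons.
Gly: 4 codons.
Asp: 2 codons.
2 × 4 × 4 × 2 = 64.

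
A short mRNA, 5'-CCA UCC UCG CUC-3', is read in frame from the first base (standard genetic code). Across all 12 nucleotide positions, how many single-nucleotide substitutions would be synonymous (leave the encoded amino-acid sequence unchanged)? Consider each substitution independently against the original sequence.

12

Codon 1 (CCA, Pro): 3 synonymous substitutions.
Codon 2 (UCC, Ser): 3 synonymous substitutions.
Codon 3 (UCG, Ser): 3 synonymous substitutions.
Codon 4 (CUC, Leu): 3 synonymous substitutions.
Total: 3 + 3 + 3 + 3 = 12.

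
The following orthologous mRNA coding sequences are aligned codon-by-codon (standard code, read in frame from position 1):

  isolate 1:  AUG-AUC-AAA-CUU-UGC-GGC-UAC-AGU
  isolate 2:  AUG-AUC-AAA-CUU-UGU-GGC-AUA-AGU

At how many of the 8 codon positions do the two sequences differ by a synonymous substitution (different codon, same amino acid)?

Codon 1: AUG Met / AUG Met — identical.
Codon 2: AUC Ile / AUC Ile — identical.
Codon 3: AAA Lys / AAA Lys — identical.
Codon 4: CUU Leu / CUU Leu — identical.
Codon 5: UGC Cys / UGU Cys — synonymous.
Codon 6: GGC Gly / GGC Gly — identical.
Codon 7: UAC Tyr / AUA Ile — nonsynonymous.
Codon 8: AGU Ser / AGU Ser — identical.
Synonymous differences: 1.

1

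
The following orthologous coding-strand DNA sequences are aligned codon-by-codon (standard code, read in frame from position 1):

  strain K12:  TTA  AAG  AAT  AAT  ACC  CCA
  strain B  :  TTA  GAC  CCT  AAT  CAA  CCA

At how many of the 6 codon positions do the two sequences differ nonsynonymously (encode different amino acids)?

Codon 1: TTA Leu / TTA Leu — identical.
Codon 2: AAG Lys / GAC Asp — nonsynonymous.
Codon 3: AAT Asn / CCT Pro — nonsynonymous.
Codon 4: AAT Asn / AAT Asn — identical.
Codon 5: ACC Thr / CAA Gln — nonsynonymous.
Codon 6: CCA Pro / CCA Pro — identical.
Nonsynonymous differences: 3.

3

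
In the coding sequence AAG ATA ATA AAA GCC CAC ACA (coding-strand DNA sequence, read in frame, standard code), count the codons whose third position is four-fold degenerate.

Codon 1 AAG (Lys): third position 2-fold.
Codon 2 ATA (Ile): third position 3-fold.
Codon 3 ATA (Ile): third position 3-fold.
Codon 4 AAA (Lys): third position 2-fold.
Codon 5 GCC (Ala): third position 4-fold.
Codon 6 CAC (His): third position 2-fold.
Codon 7 ACA (Thr): third position 4-fold.
Four-fold degenerate third positions: 2.

2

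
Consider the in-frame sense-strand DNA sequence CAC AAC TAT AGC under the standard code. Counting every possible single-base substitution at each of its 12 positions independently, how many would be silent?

4

Codon 1 (CAC, His): 1 synonymous substitution.
Codon 2 (AAC, Asn): 1 synonymous substitution.
Codon 3 (TAT, Tyr): 1 synonymous substitution.
Codon 4 (AGC, Ser): 1 synonymous substitution.
Total: 1 + 1 + 1 + 1 = 4.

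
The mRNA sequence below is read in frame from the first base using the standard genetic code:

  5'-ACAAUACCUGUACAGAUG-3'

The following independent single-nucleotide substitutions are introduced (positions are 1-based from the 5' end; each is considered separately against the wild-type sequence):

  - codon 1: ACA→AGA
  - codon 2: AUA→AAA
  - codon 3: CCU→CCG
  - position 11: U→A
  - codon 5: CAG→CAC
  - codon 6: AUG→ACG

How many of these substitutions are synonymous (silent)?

Codon 1: ACA (Thr) → AGA (Arg) — missense.
Codon 2: AUA (Ile) → AAA (Lys) — missense.
Codon 3: CCU (Pro) → CCG (Pro) — synonymous.
Codon 4: GUA (Val) → GAA (Glu) — missense.
Codon 5: CAG (Gln) → CAC (His) — missense.
Codon 6: AUG (Met) → ACG (Thr) — missense.
Synonymous: 1 of 6.

1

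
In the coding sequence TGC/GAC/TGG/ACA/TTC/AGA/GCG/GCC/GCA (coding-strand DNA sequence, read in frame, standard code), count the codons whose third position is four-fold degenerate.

Codon 1 TGC (Cys): third position 2-fold.
Codon 2 GAC (Asp): third position 2-fold.
Codon 3 TGG (Trp): third position 1-fold.
Codon 4 ACA (Thr): third position 4-fold.
Codon 5 TTC (Phe): third position 2-fold.
Codon 6 AGA (Arg): third position 2-fold.
Codon 7 GCG (Ala): third position 4-fold.
Codon 8 GCC (Ala): third position 4-fold.
Codon 9 GCA (Ala): third position 4-fold.
Four-fold degenerate third positions: 4.

4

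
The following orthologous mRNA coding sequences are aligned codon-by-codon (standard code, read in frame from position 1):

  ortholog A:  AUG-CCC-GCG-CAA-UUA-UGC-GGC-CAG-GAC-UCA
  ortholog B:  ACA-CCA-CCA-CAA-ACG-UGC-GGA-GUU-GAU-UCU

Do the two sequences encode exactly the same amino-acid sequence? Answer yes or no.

Codon 1: AUG Met / ACA Thr — nonsynonymous.
Codon 2: CCC Pro / CCA Pro — synonymous.
Codon 3: GCG Ala / CCA Pro — nonsynonymous.
Codon 4: CAA Gln / CAA Gln — identical.
Codon 5: UUA Leu / ACG Thr — nonsynonymous.
Codon 6: UGC Cys / UGC Cys — identical.
Codon 7: GGC Gly / GGA Gly — synonymous.
Codon 8: CAG Gln / GUU Val — nonsynonymous.
Codon 9: GAC Asp / GAU Asp — synonymous.
Codon 10: UCA Ser / UCU Ser — synonymous.
Nonsynonymous differences: 4 → different protein.

no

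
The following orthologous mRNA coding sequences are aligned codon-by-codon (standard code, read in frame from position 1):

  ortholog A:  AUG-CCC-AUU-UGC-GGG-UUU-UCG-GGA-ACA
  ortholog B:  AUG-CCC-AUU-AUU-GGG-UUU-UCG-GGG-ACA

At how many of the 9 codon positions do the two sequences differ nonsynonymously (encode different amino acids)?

Codon 1: AUG Met / AUG Met — identical.
Codon 2: CCC Pro / CCC Pro — identical.
Codon 3: AUU Ile / AUU Ile — identical.
Codon 4: UGC Cys / AUU Ile — nonsynonymous.
Codon 5: GGG Gly / GGG Gly — identical.
Codon 6: UUU Phe / UUU Phe — identical.
Codon 7: UCG Ser / UCG Ser — identical.
Codon 8: GGA Gly / GGG Gly — synonymous.
Codon 9: ACA Thr / ACA Thr — identical.
Nonsynonymous differences: 1.

1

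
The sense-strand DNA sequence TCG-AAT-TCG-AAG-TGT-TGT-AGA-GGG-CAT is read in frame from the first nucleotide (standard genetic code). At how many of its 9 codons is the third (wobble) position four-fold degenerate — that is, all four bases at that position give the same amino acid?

Codon 1 TCG (Ser): third position 4-fold.
Codon 2 AAT (Asn): third position 2-fold.
Codon 3 TCG (Ser): third position 4-fold.
Codon 4 AAG (Lys): third position 2-fold.
Codon 5 TGT (Cys): third position 2-fold.
Codon 6 TGT (Cys): third position 2-fold.
Codon 7 AGA (Arg): third position 2-fold.
Codon 8 GGG (Gly): third position 4-fold.
Codon 9 CAT (His): third position 2-fold.
Four-fold degenerate third positions: 3.

3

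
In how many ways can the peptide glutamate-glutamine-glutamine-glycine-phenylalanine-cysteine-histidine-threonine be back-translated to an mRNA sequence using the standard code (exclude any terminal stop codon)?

Glu: 2 codons.
Gln: 2 codons.
Gln: 2 codons.
Gly: 4 codons.
Phe: 2 codons.
Cys: 2 codons.
His: 2 codons.
Thr: 4 codons.
2 × 2 × 2 × 4 × 2 × 2 × 2 × 4 = 1024.

1024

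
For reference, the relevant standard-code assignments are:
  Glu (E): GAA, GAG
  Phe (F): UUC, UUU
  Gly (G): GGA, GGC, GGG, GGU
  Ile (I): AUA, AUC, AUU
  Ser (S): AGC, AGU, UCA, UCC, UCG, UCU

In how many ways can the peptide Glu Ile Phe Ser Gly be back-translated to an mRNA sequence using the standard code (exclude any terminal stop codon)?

288

Glu: 2 codons.
Ile: 3 codons.
Phe: 2 codons.
Ser: 6 codons.
Gly: 4 codons.
2 × 3 × 2 × 6 × 4 = 288.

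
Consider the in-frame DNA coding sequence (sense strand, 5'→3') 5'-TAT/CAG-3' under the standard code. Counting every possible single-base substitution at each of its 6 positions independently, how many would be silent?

2

Codon 1 (TAT, Tyr): 1 synonymous substitution.
Codon 2 (CAG, Gln): 1 synonymous substitution.
Total: 1 + 1 = 2.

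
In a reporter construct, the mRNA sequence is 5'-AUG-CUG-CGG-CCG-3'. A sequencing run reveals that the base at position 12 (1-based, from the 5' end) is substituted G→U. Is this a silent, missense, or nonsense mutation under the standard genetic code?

silent

Position 12 falls in codon 4: CCG → Pro.
After the substitution the codon is CCU → Pro.
Both encode Pro, so the change is synonymous.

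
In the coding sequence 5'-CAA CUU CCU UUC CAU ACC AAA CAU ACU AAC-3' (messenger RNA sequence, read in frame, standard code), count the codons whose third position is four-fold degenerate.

4

Codon 1 CAA (Gln): third position 2-fold.
Codon 2 CUU (Leu): third position 4-fold.
Codon 3 CCU (Pro): third position 4-fold.
Codon 4 UUC (Phe): third position 2-fold.
Codon 5 CAU (His): third position 2-fold.
Codon 6 ACC (Thr): third position 4-fold.
Codon 7 AAA (Lys): third position 2-fold.
Codon 8 CAU (His): third position 2-fold.
Codon 9 ACU (Thr): third position 4-fold.
Codon 10 AAC (Asn): third position 2-fold.
Four-fold degenerate third positions: 4.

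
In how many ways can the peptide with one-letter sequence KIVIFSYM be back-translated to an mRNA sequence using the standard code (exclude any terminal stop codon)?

1728

Lys: 2 codons.
Ile: 3 codons.
Val: 4 codons.
Ile: 3 codons.
Phe: 2 codons.
Ser: 6 codons.
Tyr: 2 codons.
Met: 1 codon.
2 × 3 × 4 × 3 × 2 × 6 × 2 × 1 = 1728.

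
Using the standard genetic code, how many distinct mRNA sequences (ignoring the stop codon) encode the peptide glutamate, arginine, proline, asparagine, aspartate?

192

Glu: 2 codons.
Arg: 6 codons.
Pro: 4 codons.
Asn: 2 codons.
Asp: 2 codons.
2 × 6 × 4 × 2 × 2 = 192.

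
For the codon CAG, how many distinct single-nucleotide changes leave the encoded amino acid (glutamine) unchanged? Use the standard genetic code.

Position 1: none → 0 synonymous.
Position 2: none → 0 synonymous.
Position 3: CAA → 1 synonymous.
Total: 0 + 0 + 1 = 1.

1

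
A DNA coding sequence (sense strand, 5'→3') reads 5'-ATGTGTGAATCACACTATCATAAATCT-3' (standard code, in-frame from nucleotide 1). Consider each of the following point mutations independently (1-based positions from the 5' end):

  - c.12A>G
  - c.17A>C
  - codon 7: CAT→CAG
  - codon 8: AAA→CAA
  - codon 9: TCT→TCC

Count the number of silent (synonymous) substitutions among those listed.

Codon 4: TCA (Ser) → TCG (Ser) — synonymous.
Codon 6: TAT (Tyr) → TCT (Ser) — missense.
Codon 7: CAT (His) → CAG (Gln) — missense.
Codon 8: AAA (Lys) → CAA (Gln) — missense.
Codon 9: TCT (Ser) → TCC (Ser) — synonymous.
Synonymous: 2 of 5.

2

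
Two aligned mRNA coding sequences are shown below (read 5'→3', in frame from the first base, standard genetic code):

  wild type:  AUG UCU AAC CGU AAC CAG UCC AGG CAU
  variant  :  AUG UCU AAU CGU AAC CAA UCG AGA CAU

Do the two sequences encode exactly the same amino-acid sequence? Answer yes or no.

yes

Codon 1: AUG Met / AUG Met — identical.
Codon 2: UCU Ser / UCU Ser — identical.
Codon 3: AAC Asn / AAU Asn — synonymous.
Codon 4: CGU Arg / CGU Arg — identical.
Codon 5: AAC Asn / AAC Asn — identical.
Codon 6: CAG Gln / CAA Gln — synonymous.
Codon 7: UCC Ser / UCG Ser — synonymous.
Codon 8: AGG Arg / AGA Arg — synonymous.
Codon 9: CAU His / CAU His — identical.
Nonsynonymous differences: 0 → same protein.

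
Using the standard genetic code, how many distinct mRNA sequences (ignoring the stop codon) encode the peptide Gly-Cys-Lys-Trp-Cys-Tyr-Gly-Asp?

512

Gly: 4 codons.
Cys: 2 codons.
Lys: 2 codons.
Trp: 1 codon.
Cys: 2 codons.
Tyr: 2 codons.
Gly: 4 codons.
Asp: 2 codons.
4 × 2 × 2 × 1 × 2 × 2 × 4 × 2 = 512.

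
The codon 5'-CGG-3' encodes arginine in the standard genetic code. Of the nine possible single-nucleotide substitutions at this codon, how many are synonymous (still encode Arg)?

Position 1: AGG → 1 synonymous.
Position 2: none → 0 synonymous.
Position 3: CGU, CGC, CGA → 3 synonymous.
Total: 1 + 0 + 3 = 4.

4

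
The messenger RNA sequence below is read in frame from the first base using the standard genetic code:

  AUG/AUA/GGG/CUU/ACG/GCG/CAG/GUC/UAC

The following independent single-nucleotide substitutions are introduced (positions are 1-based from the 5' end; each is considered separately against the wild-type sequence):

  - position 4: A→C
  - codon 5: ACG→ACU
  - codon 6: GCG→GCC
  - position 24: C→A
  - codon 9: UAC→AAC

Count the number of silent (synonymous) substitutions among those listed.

Codon 2: AUA (Ile) → CUA (Leu) — missense.
Codon 5: ACG (Thr) → ACU (Thr) — synonymous.
Codon 6: GCG (Ala) → GCC (Ala) — synonymous.
Codon 8: GUC (Val) → GUA (Val) — synonymous.
Codon 9: UAC (Tyr) → AAC (Asn) — missense.
Synonymous: 3 of 5.

3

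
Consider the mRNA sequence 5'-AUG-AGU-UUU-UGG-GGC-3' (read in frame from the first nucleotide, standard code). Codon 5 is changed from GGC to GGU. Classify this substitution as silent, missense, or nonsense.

silent

Position 15 falls in codon 5: GGC → Gly.
After the substitution the codon is GGU → Gly.
Both encode Gly, so the change is synonymous.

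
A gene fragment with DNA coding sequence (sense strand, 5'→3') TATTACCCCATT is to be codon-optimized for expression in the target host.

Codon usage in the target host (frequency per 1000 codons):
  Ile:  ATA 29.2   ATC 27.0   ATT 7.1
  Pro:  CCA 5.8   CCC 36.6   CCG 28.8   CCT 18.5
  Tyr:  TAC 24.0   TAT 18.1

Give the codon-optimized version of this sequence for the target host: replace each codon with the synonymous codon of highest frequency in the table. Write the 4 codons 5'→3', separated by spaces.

Codon 1 (Tyr): best is TAC at 24.0.
Codon 2 (Tyr): best is TAC at 24.0.
Codon 3 (Pro): best is CCC at 36.6.
Codon 4 (Ile): best is ATA at 29.2.

TAC TAC CCC ATA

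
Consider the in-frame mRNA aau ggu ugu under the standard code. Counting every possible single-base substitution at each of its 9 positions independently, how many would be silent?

5

Codon 1 (AAU, Asn): 1 synonymous substitution.
Codon 2 (GGU, Gly): 3 synonymous substitutions.
Codon 3 (UGU, Cys): 1 synonymous substitution.
Total: 1 + 3 + 1 = 5.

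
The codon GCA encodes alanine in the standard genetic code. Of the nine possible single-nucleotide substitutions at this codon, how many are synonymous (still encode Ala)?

Position 1: none → 0 synonymous.
Position 2: none → 0 synonymous.
Position 3: GCU, GCC, GCG → 3 synonymous.
Total: 0 + 0 + 3 = 3.

3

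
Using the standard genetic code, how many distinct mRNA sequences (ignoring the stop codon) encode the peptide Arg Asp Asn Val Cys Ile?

576

Arg: 6 codons.
Asp: 2 codons.
Asn: 2 codons.
Val: 4 codons.
Cys: 2 codons.
Ile: 3 codons.
6 × 2 × 2 × 4 × 2 × 3 = 576.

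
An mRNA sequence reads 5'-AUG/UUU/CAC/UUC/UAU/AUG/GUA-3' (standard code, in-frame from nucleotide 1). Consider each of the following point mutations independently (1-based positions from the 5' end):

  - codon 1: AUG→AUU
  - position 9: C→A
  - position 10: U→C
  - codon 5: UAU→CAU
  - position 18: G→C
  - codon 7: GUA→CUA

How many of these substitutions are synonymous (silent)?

Codon 1: AUG (Met) → AUU (Ile) — missense.
Codon 3: CAC (His) → CAA (Gln) — missense.
Codon 4: UUC (Phe) → CUC (Leu) — missense.
Codon 5: UAU (Tyr) → CAU (His) — missense.
Codon 6: AUG (Met) → AUC (Ile) — missense.
Codon 7: GUA (Val) → CUA (Leu) — missense.
Synonymous: 0 of 6.

0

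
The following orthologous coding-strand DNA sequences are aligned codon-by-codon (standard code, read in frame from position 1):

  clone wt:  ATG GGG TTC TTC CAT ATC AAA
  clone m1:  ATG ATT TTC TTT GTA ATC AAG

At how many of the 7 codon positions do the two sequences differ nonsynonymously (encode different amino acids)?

Codon 1: ATG Met / ATG Met — identical.
Codon 2: GGG Gly / ATT Ile — nonsynonymous.
Codon 3: TTC Phe / TTC Phe — identical.
Codon 4: TTC Phe / TTT Phe — synonymous.
Codon 5: CAT His / GTA Val — nonsynonymous.
Codon 6: ATC Ile / ATC Ile — identical.
Codon 7: AAA Lys / AAG Lys — synonymous.
Nonsynonymous differences: 2.

2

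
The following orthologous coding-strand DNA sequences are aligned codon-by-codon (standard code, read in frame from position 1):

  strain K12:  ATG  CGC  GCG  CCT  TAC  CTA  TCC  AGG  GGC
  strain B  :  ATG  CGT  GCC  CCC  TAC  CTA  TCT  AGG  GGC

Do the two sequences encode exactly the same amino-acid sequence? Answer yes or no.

yes

Codon 1: ATG Met / ATG Met — identical.
Codon 2: CGC Arg / CGT Arg — synonymous.
Codon 3: GCG Ala / GCC Ala — synonymous.
Codon 4: CCT Pro / CCC Pro — synonymous.
Codon 5: TAC Tyr / TAC Tyr — identical.
Codon 6: CTA Leu / CTA Leu — identical.
Codon 7: TCC Ser / TCT Ser — synonymous.
Codon 8: AGG Arg / AGG Arg — identical.
Codon 9: GGC Gly / GGC Gly — identical.
Nonsynonymous differences: 0 → same protein.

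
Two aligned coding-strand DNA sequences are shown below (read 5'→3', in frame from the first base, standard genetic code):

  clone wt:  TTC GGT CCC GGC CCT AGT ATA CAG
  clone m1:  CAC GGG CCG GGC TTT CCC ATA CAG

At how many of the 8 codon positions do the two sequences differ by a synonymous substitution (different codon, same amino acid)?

2

Codon 1: TTC Phe / CAC His — nonsynonymous.
Codon 2: GGT Gly / GGG Gly — synonymous.
Codon 3: CCC Pro / CCG Pro — synonymous.
Codon 4: GGC Gly / GGC Gly — identical.
Codon 5: CCT Pro / TTT Phe — nonsynonymous.
Codon 6: AGT Ser / CCC Pro — nonsynonymous.
Codon 7: ATA Ile / ATA Ile — identical.
Codon 8: CAG Gln / CAG Gln — identical.
Synonymous differences: 2.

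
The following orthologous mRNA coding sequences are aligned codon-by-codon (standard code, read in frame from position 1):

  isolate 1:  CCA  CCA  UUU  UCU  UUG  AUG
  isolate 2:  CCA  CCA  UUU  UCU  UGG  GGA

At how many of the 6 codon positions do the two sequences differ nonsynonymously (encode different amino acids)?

2

Codon 1: CCA Pro / CCA Pro — identical.
Codon 2: CCA Pro / CCA Pro — identical.
Codon 3: UUU Phe / UUU Phe — identical.
Codon 4: UCU Ser / UCU Ser — identical.
Codon 5: UUG Leu / UGG Trp — nonsynonymous.
Codon 6: AUG Met / GGA Gly — nonsynonymous.
Nonsynonymous differences: 2.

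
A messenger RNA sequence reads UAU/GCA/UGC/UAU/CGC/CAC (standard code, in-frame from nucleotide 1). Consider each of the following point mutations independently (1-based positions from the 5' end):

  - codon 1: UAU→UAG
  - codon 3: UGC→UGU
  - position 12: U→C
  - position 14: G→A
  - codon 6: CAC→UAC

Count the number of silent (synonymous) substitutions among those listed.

2

Codon 1: UAU (Tyr) → UAG (Stop) — nonsense.
Codon 3: UGC (Cys) → UGU (Cys) — synonymous.
Codon 4: UAU (Tyr) → UAC (Tyr) — synonymous.
Codon 5: CGC (Arg) → CAC (His) — missense.
Codon 6: CAC (His) → UAC (Tyr) — missense.
Synonymous: 2 of 5.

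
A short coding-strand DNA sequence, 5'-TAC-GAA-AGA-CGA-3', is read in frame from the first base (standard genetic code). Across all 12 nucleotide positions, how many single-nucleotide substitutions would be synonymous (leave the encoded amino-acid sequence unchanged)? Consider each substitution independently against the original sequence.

Codon 1 (TAC, Tyr): 1 synonymous substitution.
Codon 2 (GAA, Glu): 1 synonymous substitution.
Codon 3 (AGA, Arg): 2 synonymous substitutions.
Codon 4 (CGA, Arg): 4 synonymous substitutions.
Total: 1 + 1 + 2 + 4 = 8.

8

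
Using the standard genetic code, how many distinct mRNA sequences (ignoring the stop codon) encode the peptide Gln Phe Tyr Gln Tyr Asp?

64

Gln: 2 codons.
Phe: 2 codons.
Tyr: 2 codons.
Gln: 2 codons.
Tyr: 2 codons.
Asp: 2 codons.
2 × 2 × 2 × 2 × 2 × 2 = 64.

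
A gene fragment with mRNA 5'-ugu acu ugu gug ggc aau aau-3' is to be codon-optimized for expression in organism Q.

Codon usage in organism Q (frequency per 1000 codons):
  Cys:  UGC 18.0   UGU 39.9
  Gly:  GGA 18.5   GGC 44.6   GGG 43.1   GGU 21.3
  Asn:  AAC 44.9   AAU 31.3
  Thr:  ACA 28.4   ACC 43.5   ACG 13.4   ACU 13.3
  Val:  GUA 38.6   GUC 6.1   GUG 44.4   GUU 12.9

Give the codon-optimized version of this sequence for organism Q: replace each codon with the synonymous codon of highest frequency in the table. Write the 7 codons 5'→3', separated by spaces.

Codon 1 (Cys): best is UGU at 39.9.
Codon 2 (Thr): best is ACC at 43.5.
Codon 3 (Cys): best is UGU at 39.9.
Codon 4 (Val): best is GUG at 44.4.
Codon 5 (Gly): best is GGC at 44.6.
Codon 6 (Asn): best is AAC at 44.9.
Codon 7 (Asn): best is AAC at 44.9.

UGU ACC UGU GUG GGC AAC AAC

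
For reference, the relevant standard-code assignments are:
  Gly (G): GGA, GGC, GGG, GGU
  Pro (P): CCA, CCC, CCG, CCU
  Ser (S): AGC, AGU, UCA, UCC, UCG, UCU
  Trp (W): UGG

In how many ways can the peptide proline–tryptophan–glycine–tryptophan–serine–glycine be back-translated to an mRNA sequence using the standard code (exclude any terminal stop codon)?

384

Pro: 4 codons.
Trp: 1 codon.
Gly: 4 codons.
Trp: 1 codon.
Ser: 6 codons.
Gly: 4 codons.
4 × 1 × 4 × 1 × 6 × 4 = 384.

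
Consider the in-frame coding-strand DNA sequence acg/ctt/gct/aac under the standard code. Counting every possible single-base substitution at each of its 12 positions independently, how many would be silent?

Codon 1 (ACG, Thr): 3 synonymous substitutions.
Codon 2 (CTT, Leu): 3 synonymous substitutions.
Codon 3 (GCT, Ala): 3 synonymous substitutions.
Codon 4 (AAC, Asn): 1 synonymous substitution.
Total: 3 + 3 + 3 + 1 = 10.

10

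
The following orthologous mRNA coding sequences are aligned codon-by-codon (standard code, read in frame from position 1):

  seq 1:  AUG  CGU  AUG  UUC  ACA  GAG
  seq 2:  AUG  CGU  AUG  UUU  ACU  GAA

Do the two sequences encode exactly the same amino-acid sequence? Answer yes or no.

Codon 1: AUG Met / AUG Met — identical.
Codon 2: CGU Arg / CGU Arg — identical.
Codon 3: AUG Met / AUG Met — identical.
Codon 4: UUC Phe / UUU Phe — synonymous.
Codon 5: ACA Thr / ACU Thr — synonymous.
Codon 6: GAG Glu / GAA Glu — synonymous.
Nonsynonymous differences: 0 → same protein.

yes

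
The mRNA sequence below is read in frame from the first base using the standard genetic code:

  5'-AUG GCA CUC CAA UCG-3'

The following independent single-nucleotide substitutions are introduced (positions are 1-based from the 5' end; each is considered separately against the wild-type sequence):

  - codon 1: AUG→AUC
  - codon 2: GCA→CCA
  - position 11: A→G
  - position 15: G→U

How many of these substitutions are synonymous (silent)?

1

Codon 1: AUG (Met) → AUC (Ile) — missense.
Codon 2: GCA (Ala) → CCA (Pro) — missense.
Codon 4: CAA (Gln) → CGA (Arg) — missense.
Codon 5: UCG (Ser) → UCU (Ser) — synonymous.
Synonymous: 1 of 4.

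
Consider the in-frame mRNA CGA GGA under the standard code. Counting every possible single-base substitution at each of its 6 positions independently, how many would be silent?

7

Codon 1 (CGA, Arg): 4 synonymous substitutions.
Codon 2 (GGA, Gly): 3 synonymous substitutions.
Total: 4 + 3 = 7.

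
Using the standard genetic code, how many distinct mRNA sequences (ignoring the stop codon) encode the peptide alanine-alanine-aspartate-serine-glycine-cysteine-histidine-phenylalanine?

6144

Ala: 4 codons.
Ala: 4 codons.
Asp: 2 codons.
Ser: 6 codons.
Gly: 4 codons.
Cys: 2 codons.
His: 2 codons.
Phe: 2 codons.
4 × 4 × 2 × 6 × 4 × 2 × 2 × 2 = 6144.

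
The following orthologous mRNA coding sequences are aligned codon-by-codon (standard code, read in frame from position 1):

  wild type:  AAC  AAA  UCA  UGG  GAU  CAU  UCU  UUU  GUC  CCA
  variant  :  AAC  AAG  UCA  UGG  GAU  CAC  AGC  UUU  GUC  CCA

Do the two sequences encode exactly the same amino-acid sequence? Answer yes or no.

Codon 1: AAC Asn / AAC Asn — identical.
Codon 2: AAA Lys / AAG Lys — synonymous.
Codon 3: UCA Ser / UCA Ser — identical.
Codon 4: UGG Trp / UGG Trp — identical.
Codon 5: GAU Asp / GAU Asp — identical.
Codon 6: CAU His / CAC His — synonymous.
Codon 7: UCU Ser / AGC Ser — synonymous.
Codon 8: UUU Phe / UUU Phe — identical.
Codon 9: GUC Val / GUC Val — identical.
Codon 10: CCA Pro / CCA Pro — identical.
Nonsynonymous differences: 0 → same protein.

yes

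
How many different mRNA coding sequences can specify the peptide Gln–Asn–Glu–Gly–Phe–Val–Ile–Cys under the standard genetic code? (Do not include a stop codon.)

1536

Gln: 2 codons.
Asn: 2 codons.
Glu: 2 codons.
Gly: 4 codons.
Phe: 2 codons.
Val: 4 codons.
Ile: 3 codons.
Cys: 2 codons.
2 × 2 × 2 × 4 × 2 × 4 × 3 × 2 = 1536.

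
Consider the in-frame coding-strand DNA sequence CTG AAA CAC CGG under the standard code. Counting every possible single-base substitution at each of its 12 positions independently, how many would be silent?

10

Codon 1 (CTG, Leu): 4 synonymous substitutions.
Codon 2 (AAA, Lys): 1 synonymous substitution.
Codon 3 (CAC, His): 1 synonymous substitution.
Codon 4 (CGG, Arg): 4 synonymous substitutions.
Total: 4 + 1 + 1 + 4 = 10.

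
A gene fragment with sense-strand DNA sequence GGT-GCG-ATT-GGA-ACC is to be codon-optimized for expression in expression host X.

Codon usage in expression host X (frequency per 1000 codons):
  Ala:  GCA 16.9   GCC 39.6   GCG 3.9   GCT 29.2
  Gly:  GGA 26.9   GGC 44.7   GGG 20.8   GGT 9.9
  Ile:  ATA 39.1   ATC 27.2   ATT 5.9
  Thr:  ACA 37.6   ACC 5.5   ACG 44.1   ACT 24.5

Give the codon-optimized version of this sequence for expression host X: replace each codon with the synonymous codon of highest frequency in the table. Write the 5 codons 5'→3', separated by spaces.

Codon 1 (Gly): best is GGC at 44.7.
Codon 2 (Ala): best is GCC at 39.6.
Codon 3 (Ile): best is ATA at 39.1.
Codon 4 (Gly): best is GGC at 44.7.
Codon 5 (Thr): best is ACG at 44.1.

GGC GCC ATA GGC ACG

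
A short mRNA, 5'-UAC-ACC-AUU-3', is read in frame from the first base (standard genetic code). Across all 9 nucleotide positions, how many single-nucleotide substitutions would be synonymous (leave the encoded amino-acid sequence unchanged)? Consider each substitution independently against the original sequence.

6

Codon 1 (UAC, Tyr): 1 synonymous substitution.
Codon 2 (ACC, Thr): 3 synonymous substitutions.
Codon 3 (AUU, Ile): 2 synonymous substitutions.
Total: 1 + 3 + 2 = 6.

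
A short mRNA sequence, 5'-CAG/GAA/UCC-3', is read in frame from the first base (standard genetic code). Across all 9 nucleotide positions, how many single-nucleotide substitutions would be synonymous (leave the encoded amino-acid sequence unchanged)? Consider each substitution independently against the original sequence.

Codon 1 (CAG, Gln): 1 synonymous substitution.
Codon 2 (GAA, Glu): 1 synonymous substitution.
Codon 3 (UCC, Ser): 3 synonymous substitutions.
Total: 1 + 1 + 3 = 5.

5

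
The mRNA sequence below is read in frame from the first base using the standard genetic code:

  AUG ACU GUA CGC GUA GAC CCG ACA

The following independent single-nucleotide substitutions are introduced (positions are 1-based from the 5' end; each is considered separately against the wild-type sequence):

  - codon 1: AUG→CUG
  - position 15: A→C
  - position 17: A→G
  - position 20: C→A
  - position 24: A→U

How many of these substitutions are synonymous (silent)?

2

Codon 1: AUG (Met) → CUG (Leu) — missense.
Codon 5: GUA (Val) → GUC (Val) — synonymous.
Codon 6: GAC (Asp) → GGC (Gly) — missense.
Codon 7: CCG (Pro) → CAG (Gln) — missense.
Codon 8: ACA (Thr) → ACU (Thr) — synonymous.
Synonymous: 2 of 5.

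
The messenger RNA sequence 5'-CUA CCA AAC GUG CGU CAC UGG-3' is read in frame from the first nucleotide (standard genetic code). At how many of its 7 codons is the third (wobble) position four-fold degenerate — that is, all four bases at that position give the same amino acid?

Codon 1 CUA (Leu): third position 4-fold.
Codon 2 CCA (Pro): third position 4-fold.
Codon 3 AAC (Asn): third position 2-fold.
Codon 4 GUG (Val): third position 4-fold.
Codon 5 CGU (Arg): third position 4-fold.
Codon 6 CAC (His): third position 2-fold.
Codon 7 UGG (Trp): third position 1-fold.
Four-fold degenerate third positions: 4.

4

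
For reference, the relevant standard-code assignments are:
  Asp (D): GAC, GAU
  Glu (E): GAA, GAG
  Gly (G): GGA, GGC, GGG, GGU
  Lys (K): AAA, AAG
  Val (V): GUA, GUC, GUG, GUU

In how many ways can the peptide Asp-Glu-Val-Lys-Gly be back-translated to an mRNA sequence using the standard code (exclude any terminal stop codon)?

Asp: 2 codons.
Glu: 2 codons.
Val: 4 codons.
Lys: 2 codons.
Gly: 4 codons.
2 × 2 × 4 × 2 × 4 = 128.

128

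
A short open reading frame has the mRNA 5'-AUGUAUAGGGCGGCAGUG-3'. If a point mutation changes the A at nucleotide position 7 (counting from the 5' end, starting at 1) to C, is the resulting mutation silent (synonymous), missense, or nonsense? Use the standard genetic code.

silent

Position 7 falls in codon 3: AGG → Arg.
After the substitution the codon is CGG → Arg.
Both encode Arg, so the change is synonymous.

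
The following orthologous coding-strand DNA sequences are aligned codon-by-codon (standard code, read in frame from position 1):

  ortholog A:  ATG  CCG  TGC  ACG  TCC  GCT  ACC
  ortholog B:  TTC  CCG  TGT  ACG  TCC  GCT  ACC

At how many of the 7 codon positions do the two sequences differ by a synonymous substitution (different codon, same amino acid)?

Codon 1: ATG Met / TTC Phe — nonsynonymous.
Codon 2: CCG Pro / CCG Pro — identical.
Codon 3: TGC Cys / TGT Cys — synonymous.
Codon 4: ACG Thr / ACG Thr — identical.
Codon 5: TCC Ser / TCC Ser — identical.
Codon 6: GCT Ala / GCT Ala — identical.
Codon 7: ACC Thr / ACC Thr — identical.
Synonymous differences: 1.

1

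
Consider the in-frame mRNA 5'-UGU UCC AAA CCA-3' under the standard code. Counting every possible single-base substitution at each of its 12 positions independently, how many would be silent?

Codon 1 (UGU, Cys): 1 synonymous substitution.
Codon 2 (UCC, Ser): 3 synonymous substitutions.
Codon 3 (AAA, Lys): 1 synonymous substitution.
Codon 4 (CCA, Pro): 3 synonymous substitutions.
Total: 1 + 3 + 1 + 3 = 8.

8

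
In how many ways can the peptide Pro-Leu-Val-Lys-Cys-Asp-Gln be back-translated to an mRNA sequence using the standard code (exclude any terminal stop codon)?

Pro: 4 codons.
Leu: 6 codons.
Val: 4 codons.
Lys: 2 codons.
Cys: 2 codons.
Asp: 2 codons.
Gln: 2 codons.
4 × 6 × 4 × 2 × 2 × 2 × 2 = 1536.

1536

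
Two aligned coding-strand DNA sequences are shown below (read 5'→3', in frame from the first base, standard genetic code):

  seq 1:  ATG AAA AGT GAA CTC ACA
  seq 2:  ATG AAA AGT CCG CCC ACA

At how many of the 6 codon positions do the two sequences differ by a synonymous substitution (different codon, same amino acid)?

0

Codon 1: ATG Met / ATG Met — identical.
Codon 2: AAA Lys / AAA Lys — identical.
Codon 3: AGT Ser / AGT Ser — identical.
Codon 4: GAA Glu / CCG Pro — nonsynonymous.
Codon 5: CTC Leu / CCC Pro — nonsynonymous.
Codon 6: ACA Thr / ACA Thr — identical.
Synonymous differences: 0.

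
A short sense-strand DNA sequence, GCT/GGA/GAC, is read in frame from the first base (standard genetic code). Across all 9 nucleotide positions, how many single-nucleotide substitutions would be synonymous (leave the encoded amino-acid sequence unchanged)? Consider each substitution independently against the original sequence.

Codon 1 (GCT, Ala): 3 synonymous substitutions.
Codon 2 (GGA, Gly): 3 synonymous substitutions.
Codon 3 (GAC, Asp): 1 synonymous substitution.
Total: 3 + 3 + 1 = 7.

7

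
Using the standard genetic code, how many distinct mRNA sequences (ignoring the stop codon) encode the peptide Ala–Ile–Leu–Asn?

Ala: 4 codons.
Ile: 3 codons.
Leu: 6 codons.
Asn: 2 codons.
4 × 3 × 6 × 2 = 144.

144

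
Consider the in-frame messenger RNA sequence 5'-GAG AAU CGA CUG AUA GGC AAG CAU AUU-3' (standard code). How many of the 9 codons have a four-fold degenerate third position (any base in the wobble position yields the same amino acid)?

3

Codon 1 GAG (Glu): third position 2-fold.
Codon 2 AAU (Asn): third position 2-fold.
Codon 3 CGA (Arg): third position 4-fold.
Codon 4 CUG (Leu): third position 4-fold.
Codon 5 AUA (Ile): third position 3-fold.
Codon 6 GGC (Gly): third position 4-fold.
Codon 7 AAG (Lys): third position 2-fold.
Codon 8 CAU (His): third position 2-fold.
Codon 9 AUU (Ile): third position 3-fold.
Four-fold degenerate third positions: 3.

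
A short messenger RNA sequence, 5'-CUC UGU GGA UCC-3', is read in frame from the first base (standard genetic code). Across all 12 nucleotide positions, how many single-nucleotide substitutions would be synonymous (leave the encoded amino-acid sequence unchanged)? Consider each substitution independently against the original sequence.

10

Codon 1 (CUC, Leu): 3 synonymous substitutions.
Codon 2 (UGU, Cys): 1 synonymous substitution.
Codon 3 (GGA, Gly): 3 synonymous substitutions.
Codon 4 (UCC, Ser): 3 synonymous substitutions.
Total: 3 + 1 + 3 + 3 = 10.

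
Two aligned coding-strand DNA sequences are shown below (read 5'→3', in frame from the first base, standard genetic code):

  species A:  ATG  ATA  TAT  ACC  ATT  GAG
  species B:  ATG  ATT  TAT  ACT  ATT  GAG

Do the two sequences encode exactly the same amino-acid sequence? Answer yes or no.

yes

Codon 1: ATG Met / ATG Met — identical.
Codon 2: ATA Ile / ATT Ile — synonymous.
Codon 3: TAT Tyr / TAT Tyr — identical.
Codon 4: ACC Thr / ACT Thr — synonymous.
Codon 5: ATT Ile / ATT Ile — identical.
Codon 6: GAG Glu / GAG Glu — identical.
Nonsynonymous differences: 0 → same protein.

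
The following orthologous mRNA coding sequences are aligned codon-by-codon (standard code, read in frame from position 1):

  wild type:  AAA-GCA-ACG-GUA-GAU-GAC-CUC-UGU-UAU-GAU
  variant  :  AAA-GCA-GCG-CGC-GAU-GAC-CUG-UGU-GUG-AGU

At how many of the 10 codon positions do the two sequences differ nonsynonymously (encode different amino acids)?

Codon 1: AAA Lys / AAA Lys — identical.
Codon 2: GCA Ala / GCA Ala — identical.
Codon 3: ACG Thr / GCG Ala — nonsynonymous.
Codon 4: GUA Val / CGC Arg — nonsynonymous.
Codon 5: GAU Asp / GAU Asp — identical.
Codon 6: GAC Asp / GAC Asp — identical.
Codon 7: CUC Leu / CUG Leu — synonymous.
Codon 8: UGU Cys / UGU Cys — identical.
Codon 9: UAU Tyr / GUG Val — nonsynonymous.
Codon 10: GAU Asp / AGU Ser — nonsynonymous.
Nonsynonymous differences: 4.

4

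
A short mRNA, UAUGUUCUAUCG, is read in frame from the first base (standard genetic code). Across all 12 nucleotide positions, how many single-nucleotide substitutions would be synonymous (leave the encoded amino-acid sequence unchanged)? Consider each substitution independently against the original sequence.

Codon 1 (UAU, Tyr): 1 synonymous substitution.
Codon 2 (GUU, Val): 3 synonymous substitutions.
Codon 3 (CUA, Leu): 4 synonymous substitutions.
Codon 4 (UCG, Ser): 3 synonymous substitutions.
Total: 1 + 3 + 4 + 3 = 11.

11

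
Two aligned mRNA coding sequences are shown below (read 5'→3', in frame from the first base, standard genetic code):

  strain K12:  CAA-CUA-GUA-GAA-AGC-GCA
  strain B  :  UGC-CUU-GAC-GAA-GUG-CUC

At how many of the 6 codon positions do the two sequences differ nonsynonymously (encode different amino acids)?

4

Codon 1: CAA Gln / UGC Cys — nonsynonymous.
Codon 2: CUA Leu / CUU Leu — synonymous.
Codon 3: GUA Val / GAC Asp — nonsynonymous.
Codon 4: GAA Glu / GAA Glu — identical.
Codon 5: AGC Ser / GUG Val — nonsynonymous.
Codon 6: GCA Ala / CUC Leu — nonsynonymous.
Nonsynonymous differences: 4.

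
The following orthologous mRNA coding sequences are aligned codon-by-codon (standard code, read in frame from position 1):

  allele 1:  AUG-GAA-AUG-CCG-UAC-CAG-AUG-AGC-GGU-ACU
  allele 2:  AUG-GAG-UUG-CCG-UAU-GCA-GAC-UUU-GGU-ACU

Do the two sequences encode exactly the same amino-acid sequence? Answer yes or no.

Codon 1: AUG Met / AUG Met — identical.
Codon 2: GAA Glu / GAG Glu — synonymous.
Codon 3: AUG Met / UUG Leu — nonsynonymous.
Codon 4: CCG Pro / CCG Pro — identical.
Codon 5: UAC Tyr / UAU Tyr — synonymous.
Codon 6: CAG Gln / GCA Ala — nonsynonymous.
Codon 7: AUG Met / GAC Asp — nonsynonymous.
Codon 8: AGC Ser / UUU Phe — nonsynonymous.
Codon 9: GGU Gly / GGU Gly — identical.
Codon 10: ACU Thr / ACU Thr — identical.
Nonsynonymous differences: 4 → different protein.

no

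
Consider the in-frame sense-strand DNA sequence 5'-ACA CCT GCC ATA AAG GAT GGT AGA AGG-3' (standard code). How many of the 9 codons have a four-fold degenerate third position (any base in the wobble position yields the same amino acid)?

Codon 1 ACA (Thr): third position 4-fold.
Codon 2 CCT (Pro): third position 4-fold.
Codon 3 GCC (Ala): third position 4-fold.
Codon 4 ATA (Ile): third position 3-fold.
Codon 5 AAG (Lys): third position 2-fold.
Codon 6 GAT (Asp): third position 2-fold.
Codon 7 GGT (Gly): third position 4-fold.
Codon 8 AGA (Arg): third position 2-fold.
Codon 9 AGG (Arg): third position 2-fold.
Four-fold degenerate third positions: 4.

4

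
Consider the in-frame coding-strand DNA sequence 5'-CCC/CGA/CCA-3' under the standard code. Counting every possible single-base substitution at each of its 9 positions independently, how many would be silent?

10

Codon 1 (CCC, Pro): 3 synonymous substitutions.
Codon 2 (CGA, Arg): 4 synonymous substitutions.
Codon 3 (CCA, Pro): 3 synonymous substitutions.
Total: 3 + 4 + 3 = 10.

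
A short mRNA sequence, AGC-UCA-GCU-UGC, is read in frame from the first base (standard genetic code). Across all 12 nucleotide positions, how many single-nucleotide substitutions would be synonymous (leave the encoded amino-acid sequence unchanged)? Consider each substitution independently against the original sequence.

8

Codon 1 (AGC, Ser): 1 synonymous substitution.
Codon 2 (UCA, Ser): 3 synonymous substitutions.
Codon 3 (GCU, Ala): 3 synonymous substitutions.
Codon 4 (UGC, Cys): 1 synonymous substitution.
Total: 1 + 3 + 3 + 1 = 8.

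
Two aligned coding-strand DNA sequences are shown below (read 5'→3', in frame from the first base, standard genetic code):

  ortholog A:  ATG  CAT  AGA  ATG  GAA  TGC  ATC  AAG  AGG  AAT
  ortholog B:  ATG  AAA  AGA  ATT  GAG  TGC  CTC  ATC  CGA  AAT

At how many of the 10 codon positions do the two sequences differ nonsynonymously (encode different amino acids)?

Codon 1: ATG Met / ATG Met — identical.
Codon 2: CAT His / AAA Lys — nonsynonymous.
Codon 3: AGA Arg / AGA Arg — identical.
Codon 4: ATG Met / ATT Ile — nonsynonymous.
Codon 5: GAA Glu / GAG Glu — synonymous.
Codon 6: TGC Cys / TGC Cys — identical.
Codon 7: ATC Ile / CTC Leu — nonsynonymous.
Codon 8: AAG Lys / ATC Ile — nonsynonymous.
Codon 9: AGG Arg / CGA Arg — synonymous.
Codon 10: AAT Asn / AAT Asn — identical.
Nonsynonymous differences: 4.

4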